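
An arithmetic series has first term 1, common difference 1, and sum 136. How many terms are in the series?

Using S = n/2 × [2a + (n-1)d]
136 = n/2 × [2(1) + (n-1)(1)]
136 = n/2 × [2 + 1n - 1]
272 = n × [1 + 1n]
1n² + (1)n - 272 = 0
Discriminant: Δ = (1)² - 4(1)(-272) = 1 + 1088 = 1089
√Δ = 33
n = [-(1) + √Δ] / (2·1) = (-1 + 33) / 2 = 32 / 2 = 16
(The negative root is discarded since n must be a positive integer.)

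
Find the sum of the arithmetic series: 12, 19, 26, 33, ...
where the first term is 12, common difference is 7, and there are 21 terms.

Sₙ = n/2 × (first + last)
Last term = a + (n-1)d = 12 + (21-1)×7 = 152
S_21 = 21/2 × (12 + 152)
S_21 = 21/2 × 164 = 1722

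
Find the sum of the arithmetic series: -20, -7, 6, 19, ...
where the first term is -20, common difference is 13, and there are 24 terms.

Sₙ = n/2 × (first + last)
Last term = a + (n-1)d = -20 + (24-1)×13 = 279
S_24 = 24/2 × (-20 + 279)
S_24 = 24/2 × 259 = 3108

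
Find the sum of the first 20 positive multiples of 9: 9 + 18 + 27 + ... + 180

Factor out 9: = 9(1 + 2 + ... + 20) = 9 × n(n+1)/2
= 9 × 20×21/2
= 9 × 210
= 1890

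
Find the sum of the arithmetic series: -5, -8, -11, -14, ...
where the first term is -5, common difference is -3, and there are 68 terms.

Sₙ = n/2 × (first + last)
Last term = a + (n-1)d = -5 + (68-1)×(-3) = -206
S_68 = 68/2 × (-5 + (-206))
S_68 = 68/2 × (-211) = -7174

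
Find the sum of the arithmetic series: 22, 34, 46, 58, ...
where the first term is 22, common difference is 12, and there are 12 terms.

Sₙ = n/2 × (first + last)
Last term = a + (n-1)d = 22 + (12-1)×12 = 154
S_12 = 12/2 × (22 + 154)
S_12 = 12/2 × 176 = 1056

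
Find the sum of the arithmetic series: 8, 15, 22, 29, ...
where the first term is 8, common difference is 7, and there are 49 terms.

Sₙ = n/2 × (first + last)
Last term = a + (n-1)d = 8 + (49-1)×7 = 344
S_49 = 49/2 × (8 + 344)
S_49 = 49/2 × 352 = 8624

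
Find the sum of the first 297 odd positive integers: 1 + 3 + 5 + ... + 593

Sum of first n odd numbers = n²
= 297²
= 88209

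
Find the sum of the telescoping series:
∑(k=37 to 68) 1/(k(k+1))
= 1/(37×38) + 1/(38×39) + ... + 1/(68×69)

Partial fractions: 1/(k(k+1)) = 1/k - 1/(k+1)
The series telescopes:
= (1/37 - 1/38) + (1/38 - 1/39) + ... + (1/68 - 1/69)
= 1/37 - 1/69
= 32/2553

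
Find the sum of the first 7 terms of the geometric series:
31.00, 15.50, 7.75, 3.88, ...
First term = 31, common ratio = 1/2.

Sₙ = a(1 - rⁿ) / (1 - r)
S_7 = 31(1 - (1/2)^7) / (1 - (1/2))
S_7 = 31(1 - (1/128)) / (1/2)
S_7 = 3937/64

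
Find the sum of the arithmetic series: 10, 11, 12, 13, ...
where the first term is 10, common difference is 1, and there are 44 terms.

Sₙ = n/2 × (first + last)
Last term = a + (n-1)d = 10 + (44-1)×1 = 53
S_44 = 44/2 × (10 + 53)
S_44 = 44/2 × 63 = 1386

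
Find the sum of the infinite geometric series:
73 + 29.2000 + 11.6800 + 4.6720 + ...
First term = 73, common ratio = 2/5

For |r| < 1, S = a / (1 - r)
S = 73 / (1 - (2/5))
S = 73 / (3/5)
S = 365/3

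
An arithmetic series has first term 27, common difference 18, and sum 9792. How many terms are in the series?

Using S = n/2 × [2a + (n-1)d]
9792 = n/2 × [2(27) + (n-1)(18)]
9792 = n/2 × [54 + 18n - 18]
19584 = n × [36 + 18n]
18n² + (36)n - 19584 = 0
Discriminant: Δ = (36)² - 4(18)(-19584) = 1296 + 1410048 = 1411344
√Δ = 1188
n = [-(36) + √Δ] / (2·18) = (-36 + 1188) / 36 = 1152 / 36 = 32
(The negative root is discarded since n must be a positive integer.)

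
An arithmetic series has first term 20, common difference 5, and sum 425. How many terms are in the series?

Using S = n/2 × [2a + (n-1)d]
425 = n/2 × [2(20) + (n-1)(5)]
425 = n/2 × [40 + 5n - 5]
850 = n × [35 + 5n]
5n² + (35)n - 850 = 0
Discriminant: Δ = (35)² - 4(5)(-850) = 1225 + 17000 = 18225
√Δ = 135
n = [-(35) + √Δ] / (2·5) = (-35 + 135) / 10 = 100 / 10 = 10
(The negative root is discarded since n must be a positive integer.)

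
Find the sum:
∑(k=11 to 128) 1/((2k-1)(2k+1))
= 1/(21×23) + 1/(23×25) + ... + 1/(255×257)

Partial fractions: 1/((2k-1)(2k+1)) = (1/2)[1/(2k-1) - 1/(2k+1)]
The series telescopes:
= (1/2)[1/21 - 1/257]
= 118/5397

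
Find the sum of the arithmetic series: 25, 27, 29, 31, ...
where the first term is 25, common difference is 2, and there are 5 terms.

Sₙ = n/2 × (first + last)
Last term = a + (n-1)d = 25 + (5-1)×2 = 33
S_5 = 5/2 × (25 + 33)
S_5 = 5/2 × 58 = 145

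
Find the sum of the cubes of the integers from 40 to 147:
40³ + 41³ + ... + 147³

Use ∑_{k=1}^{n} k³ = [n(n+1)/2]², then subtract the first 39 terms.
∑_{k=1}^{147} k³ = [147×148/2]² = 10878² = 118330884
∑_{k=1}^{39} k³ = [39×40/2]² = 780² = 608400
∑_{k=40}^{147} k³ = 118330884 - 608400 = 117722484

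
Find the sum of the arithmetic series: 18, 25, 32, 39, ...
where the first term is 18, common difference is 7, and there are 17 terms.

Sₙ = n/2 × (first + last)
Last term = a + (n-1)d = 18 + (17-1)×7 = 130
S_17 = 17/2 × (18 + 130)
S_17 = 17/2 × 148 = 1258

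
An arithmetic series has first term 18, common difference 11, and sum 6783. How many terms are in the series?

Using S = n/2 × [2a + (n-1)d]
6783 = n/2 × [2(18) + (n-1)(11)]
6783 = n/2 × [36 + 11n - 11]
13566 = n × [25 + 11n]
11n² + (25)n - 13566 = 0
Discriminant: Δ = (25)² - 4(11)(-13566) = 625 + 596904 = 597529
√Δ = 773
n = [-(25) + √Δ] / (2·11) = (-25 + 773) / 22 = 748 / 22 = 34
(The negative root is discarded since n must be a positive integer.)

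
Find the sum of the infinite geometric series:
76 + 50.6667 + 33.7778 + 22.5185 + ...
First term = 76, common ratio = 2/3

For |r| < 1, S = a / (1 - r)
S = 76 / (1 - (2/3))
S = 76 / (1/3)
S = 228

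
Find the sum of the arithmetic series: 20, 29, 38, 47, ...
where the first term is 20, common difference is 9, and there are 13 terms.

Sₙ = n/2 × (first + last)
Last term = a + (n-1)d = 20 + (13-1)×9 = 128
S_13 = 13/2 × (20 + 128)
S_13 = 13/2 × 148 = 962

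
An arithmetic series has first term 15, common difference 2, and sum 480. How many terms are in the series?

Using S = n/2 × [2a + (n-1)d]
480 = n/2 × [2(15) + (n-1)(2)]
480 = n/2 × [30 + 2n - 2]
960 = n × [28 + 2n]
2n² + (28)n - 960 = 0
Discriminant: Δ = (28)² - 4(2)(-960) = 784 + 7680 = 8464
√Δ = 92
n = [-(28) + √Δ] / (2·2) = (-28 + 92) / 4 = 64 / 4 = 16
(The negative root is discarded since n must be a positive integer.)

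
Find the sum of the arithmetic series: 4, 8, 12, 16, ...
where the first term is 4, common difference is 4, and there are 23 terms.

Sₙ = n/2 × (first + last)
Last term = a + (n-1)d = 4 + (23-1)×4 = 92
S_23 = 23/2 × (4 + 92)
S_23 = 23/2 × 96 = 1104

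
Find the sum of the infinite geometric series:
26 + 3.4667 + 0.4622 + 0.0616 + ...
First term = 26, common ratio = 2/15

For |r| < 1, S = a / (1 - r)
S = 26 / (1 - (2/15))
S = 26 / (13/15)
S = 30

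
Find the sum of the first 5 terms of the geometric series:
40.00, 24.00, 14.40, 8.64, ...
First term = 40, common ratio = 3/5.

Sₙ = a(1 - rⁿ) / (1 - r)
S_5 = 40(1 - (3/5)^5) / (1 - (3/5))
S_5 = 40(1 - (243/3125)) / (2/5)
S_5 = 11528/125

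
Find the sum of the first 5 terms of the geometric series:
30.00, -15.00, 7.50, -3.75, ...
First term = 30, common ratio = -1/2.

Sₙ = a(1 - rⁿ) / (1 - r)
S_5 = 30(1 - (-1/2)^5) / (1 - (-1/2))
S_5 = 30(1 - (-1/32)) / (3/2)
S_5 = 165/8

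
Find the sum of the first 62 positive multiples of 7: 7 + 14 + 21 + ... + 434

Factor out 7: = 7(1 + 2 + ... + 62) = 7 × n(n+1)/2
= 7 × 62×63/2
= 7 × 1953
= 13671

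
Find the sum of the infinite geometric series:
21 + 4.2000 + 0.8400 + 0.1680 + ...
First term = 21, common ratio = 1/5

For |r| < 1, S = a / (1 - r)
S = 21 / (1 - (1/5))
S = 21 / (4/5)
S = 105/4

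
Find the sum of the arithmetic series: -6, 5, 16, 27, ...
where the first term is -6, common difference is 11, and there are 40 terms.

Sₙ = n/2 × (first + last)
Last term = a + (n-1)d = -6 + (40-1)×11 = 423
S_40 = 40/2 × (-6 + 423)
S_40 = 40/2 × 417 = 8340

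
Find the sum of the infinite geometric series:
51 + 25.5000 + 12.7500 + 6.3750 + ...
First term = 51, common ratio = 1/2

For |r| < 1, S = a / (1 - r)
S = 51 / (1 - (1/2))
S = 51 / (1/2)
S = 102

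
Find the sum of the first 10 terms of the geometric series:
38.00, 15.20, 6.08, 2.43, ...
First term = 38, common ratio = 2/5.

Sₙ = a(1 - rⁿ) / (1 - r)
S_10 = 38(1 - (2/5)^10) / (1 - (2/5))
S_10 = 38(1 - (1024/9765625)) / (3/5)
S_10 = 123684946/1953125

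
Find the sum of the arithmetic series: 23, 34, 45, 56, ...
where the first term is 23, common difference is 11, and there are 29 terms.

Sₙ = n/2 × (first + last)
Last term = a + (n-1)d = 23 + (29-1)×11 = 331
S_29 = 29/2 × (23 + 331)
S_29 = 29/2 × 354 = 5133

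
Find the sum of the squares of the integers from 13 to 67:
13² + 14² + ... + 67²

Use ∑_{k=1}^{n} k² = n(n+1)(2n+1)/6, then subtract the first 12 terms.
∑_{k=1}^{67} k² = 67×68×135/6 = 102510
∑_{k=1}^{12} k² = 12×13×25/6 = 650
∑_{k=13}^{67} k² = 102510 - 650 = 101860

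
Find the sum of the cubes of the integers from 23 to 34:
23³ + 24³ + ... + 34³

Use ∑_{k=1}^{n} k³ = [n(n+1)/2]², then subtract the first 22 terms.
∑_{k=1}^{34} k³ = [34×35/2]² = 595² = 354025
∑_{k=1}^{22} k³ = [22×23/2]² = 253² = 64009
∑_{k=23}^{34} k³ = 354025 - 64009 = 290016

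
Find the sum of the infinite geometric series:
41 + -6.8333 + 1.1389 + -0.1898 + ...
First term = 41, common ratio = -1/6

For |r| < 1, S = a / (1 - r)
S = 41 / (1 - (-1/6))
S = 41 / (7/6)
S = 246/7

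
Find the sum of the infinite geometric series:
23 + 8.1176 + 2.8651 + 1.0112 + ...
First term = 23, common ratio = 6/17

For |r| < 1, S = a / (1 - r)
S = 23 / (1 - (6/17))
S = 23 / (11/17)
S = 391/11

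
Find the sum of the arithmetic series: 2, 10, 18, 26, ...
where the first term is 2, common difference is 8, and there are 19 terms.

Sₙ = n/2 × (first + last)
Last term = a + (n-1)d = 2 + (19-1)×8 = 146
S_19 = 19/2 × (2 + 146)
S_19 = 19/2 × 148 = 1406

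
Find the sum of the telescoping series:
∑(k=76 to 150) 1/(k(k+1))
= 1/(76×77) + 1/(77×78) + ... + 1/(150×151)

Partial fractions: 1/(k(k+1)) = 1/k - 1/(k+1)
The series telescopes:
= (1/76 - 1/77) + (1/77 - 1/78) + ... + (1/150 - 1/151)
= 1/76 - 1/151
= 75/11476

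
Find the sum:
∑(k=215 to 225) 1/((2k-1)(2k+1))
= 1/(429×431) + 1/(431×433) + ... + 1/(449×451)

Partial fractions: 1/((2k-1)(2k+1)) = (1/2)[1/(2k-1) - 1/(2k+1)]
The series telescopes:
= (1/2)[1/429 - 1/451]
= 1/17589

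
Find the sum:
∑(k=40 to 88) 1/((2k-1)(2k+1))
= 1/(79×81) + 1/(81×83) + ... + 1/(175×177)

Partial fractions: 1/((2k-1)(2k+1)) = (1/2)[1/(2k-1) - 1/(2k+1)]
The series telescopes:
= (1/2)[1/79 - 1/177]
= 49/13983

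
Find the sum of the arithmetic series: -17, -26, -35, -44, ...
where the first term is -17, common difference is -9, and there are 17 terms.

Sₙ = n/2 × (first + last)
Last term = a + (n-1)d = -17 + (17-1)×(-9) = -161
S_17 = 17/2 × (-17 + (-161))
S_17 = 17/2 × (-178) = -1513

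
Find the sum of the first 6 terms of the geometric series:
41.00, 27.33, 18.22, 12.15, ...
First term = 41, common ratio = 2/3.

Sₙ = a(1 - rⁿ) / (1 - r)
S_6 = 41(1 - (2/3)^6) / (1 - (2/3))
S_6 = 41(1 - (64/729)) / (1/3)
S_6 = 27265/243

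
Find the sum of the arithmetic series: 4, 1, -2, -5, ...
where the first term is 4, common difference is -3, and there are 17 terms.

Sₙ = n/2 × (first + last)
Last term = a + (n-1)d = 4 + (17-1)×(-3) = -44
S_17 = 17/2 × (4 + (-44))
S_17 = 17/2 × (-40) = -340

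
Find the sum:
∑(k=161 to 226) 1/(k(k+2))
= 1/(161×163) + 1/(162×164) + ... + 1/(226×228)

Partial fractions: 1/(k(k+2)) = (1/2)[1/k - 1/(k+2)]
Telescoping leaves the first two and last two terms:
= (1/2)[1/161 + 1/162 - 1/227 - 1/228]
= 808313/449966664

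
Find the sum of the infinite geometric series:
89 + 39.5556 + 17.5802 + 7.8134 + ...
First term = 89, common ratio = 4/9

For |r| < 1, S = a / (1 - r)
S = 89 / (1 - (4/9))
S = 89 / (5/9)
S = 801/5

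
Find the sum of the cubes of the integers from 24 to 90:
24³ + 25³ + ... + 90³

Use ∑_{k=1}^{n} k³ = [n(n+1)/2]², then subtract the first 23 terms.
∑_{k=1}^{90} k³ = [90×91/2]² = 4095² = 16769025
∑_{k=1}^{23} k³ = [23×24/2]² = 276² = 76176
∑_{k=24}^{90} k³ = 16769025 - 76176 = 16692849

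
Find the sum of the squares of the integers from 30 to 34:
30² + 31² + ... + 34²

Use ∑_{k=1}^{n} k² = n(n+1)(2n+1)/6, then subtract the first 29 terms.
∑_{k=1}^{34} k² = 34×35×69/6 = 13685
∑_{k=1}^{29} k² = 29×30×59/6 = 8555
∑_{k=30}^{34} k² = 13685 - 8555 = 5130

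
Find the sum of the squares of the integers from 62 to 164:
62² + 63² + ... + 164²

Use ∑_{k=1}^{n} k² = n(n+1)(2n+1)/6, then subtract the first 61 terms.
∑_{k=1}^{164} k² = 164×165×329/6 = 1483790
∑_{k=1}^{61} k² = 61×62×123/6 = 77531
∑_{k=62}^{164} k² = 1483790 - 77531 = 1406259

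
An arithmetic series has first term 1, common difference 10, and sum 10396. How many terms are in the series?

Using S = n/2 × [2a + (n-1)d]
10396 = n/2 × [2(1) + (n-1)(10)]
10396 = n/2 × [2 + 10n - 10]
20792 = n × [-8 + 10n]
10n² + (-8)n - 20792 = 0
Discriminant: Δ = (-8)² - 4(10)(-20792) = 64 + 831680 = 831744
√Δ = 912
n = [-(-8) + √Δ] / (2·10) = (8 + 912) / 20 = 920 / 20 = 46
(The negative root is discarded since n must be a positive integer.)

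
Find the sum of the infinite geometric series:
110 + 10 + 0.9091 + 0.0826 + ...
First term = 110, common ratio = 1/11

For |r| < 1, S = a / (1 - r)
S = 110 / (1 - (1/11))
S = 110 / (10/11)
S = 121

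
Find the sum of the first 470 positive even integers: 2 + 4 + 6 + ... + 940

Sum of first n even numbers = n(n+1)
= 470×471
= 221370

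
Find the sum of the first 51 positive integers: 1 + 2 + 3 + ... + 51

Formula: ∑k = n(n+1)/2
= 51×52/2
= 2652/2
= 1326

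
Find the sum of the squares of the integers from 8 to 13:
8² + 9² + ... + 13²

Use ∑_{k=1}^{n} k² = n(n+1)(2n+1)/6, then subtract the first 7 terms.
∑_{k=1}^{13} k² = 13×14×27/6 = 819
∑_{k=1}^{7} k² = 7×8×15/6 = 140
∑_{k=8}^{13} k² = 819 - 140 = 679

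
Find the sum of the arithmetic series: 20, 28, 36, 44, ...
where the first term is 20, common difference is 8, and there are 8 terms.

Sₙ = n/2 × (first + last)
Last term = a + (n-1)d = 20 + (8-1)×8 = 76
S_8 = 8/2 × (20 + 76)
S_8 = 8/2 × 96 = 384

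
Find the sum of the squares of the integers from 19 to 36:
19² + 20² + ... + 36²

Use ∑_{k=1}^{n} k² = n(n+1)(2n+1)/6, then subtract the first 18 terms.
∑_{k=1}^{36} k² = 36×37×73/6 = 16206
∑_{k=1}^{18} k² = 18×19×37/6 = 2109
∑_{k=19}^{36} k² = 16206 - 2109 = 14097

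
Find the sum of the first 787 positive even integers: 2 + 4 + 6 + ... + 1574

Sum of first n even numbers = n(n+1)
= 787×788
= 620156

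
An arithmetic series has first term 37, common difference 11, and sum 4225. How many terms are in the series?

Using S = n/2 × [2a + (n-1)d]
4225 = n/2 × [2(37) + (n-1)(11)]
4225 = n/2 × [74 + 11n - 11]
8450 = n × [63 + 11n]
11n² + (63)n - 8450 = 0
Discriminant: Δ = (63)² - 4(11)(-8450) = 3969 + 371800 = 375769
√Δ = 613
n = [-(63) + √Δ] / (2·11) = (-63 + 613) / 22 = 550 / 22 = 25
(The negative root is discarded since n must be a positive integer.)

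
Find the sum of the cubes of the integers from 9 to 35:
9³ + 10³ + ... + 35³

Use ∑_{k=1}^{n} k³ = [n(n+1)/2]², then subtract the first 8 terms.
∑_{k=1}^{35} k³ = [35×36/2]² = 630² = 396900
∑_{k=1}^{8} k³ = [8×9/2]² = 36² = 1296
∑_{k=9}^{35} k³ = 396900 - 1296 = 395604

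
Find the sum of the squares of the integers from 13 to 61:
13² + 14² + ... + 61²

Use ∑_{k=1}^{n} k² = n(n+1)(2n+1)/6, then subtract the first 12 terms.
∑_{k=1}^{61} k² = 61×62×123/6 = 77531
∑_{k=1}^{12} k² = 12×13×25/6 = 650
∑_{k=13}^{61} k² = 77531 - 650 = 76881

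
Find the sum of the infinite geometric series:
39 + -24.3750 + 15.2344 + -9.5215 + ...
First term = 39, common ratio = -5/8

For |r| < 1, S = a / (1 - r)
S = 39 / (1 - (-5/8))
S = 39 / (13/8)
S = 24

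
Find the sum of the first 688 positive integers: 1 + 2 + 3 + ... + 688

Formula: ∑k = n(n+1)/2
= 688×689/2
= 474032/2
= 237016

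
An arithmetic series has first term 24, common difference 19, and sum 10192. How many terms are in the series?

Using S = n/2 × [2a + (n-1)d]
10192 = n/2 × [2(24) + (n-1)(19)]
10192 = n/2 × [48 + 19n - 19]
20384 = n × [29 + 19n]
19n² + (29)n - 20384 = 0
Discriminant: Δ = (29)² - 4(19)(-20384) = 841 + 1549184 = 1550025
√Δ = 1245
n = [-(29) + √Δ] / (2·19) = (-29 + 1245) / 38 = 1216 / 38 = 32
(The negative root is discarded since n must be a positive integer.)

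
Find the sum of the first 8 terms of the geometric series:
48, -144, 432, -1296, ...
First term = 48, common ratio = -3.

Sₙ = a(1 - rⁿ) / (1 - r)
S_8 = 48(1 - (-3)^8) / (1 - (-3))
S_8 = 48(1 - 6561) / (4)
S_8 = -78720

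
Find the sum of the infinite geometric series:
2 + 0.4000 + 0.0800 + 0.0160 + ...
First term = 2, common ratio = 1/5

For |r| < 1, S = a / (1 - r)
S = 2 / (1 - (1/5))
S = 2 / (4/5)
S = 5/2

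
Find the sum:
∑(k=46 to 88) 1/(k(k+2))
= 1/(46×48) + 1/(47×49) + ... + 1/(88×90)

Partial fractions: 1/(k(k+2)) = (1/2)[1/k - 1/(k+2)]
Telescoping leaves the first two and last two terms:
= (1/2)[1/46 + 1/47 - 1/89 - 1/90]
= 89483/8658810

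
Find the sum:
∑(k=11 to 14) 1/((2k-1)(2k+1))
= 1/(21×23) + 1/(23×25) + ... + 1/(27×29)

Partial fractions: 1/((2k-1)(2k+1)) = (1/2)[1/(2k-1) - 1/(2k+1)]
The series telescopes:
= (1/2)[1/21 - 1/29]
= 4/609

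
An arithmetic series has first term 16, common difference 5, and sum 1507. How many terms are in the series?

Using S = n/2 × [2a + (n-1)d]
1507 = n/2 × [2(16) + (n-1)(5)]
1507 = n/2 × [32 + 5n - 5]
3014 = n × [27 + 5n]
5n² + (27)n - 3014 = 0
Discriminant: Δ = (27)² - 4(5)(-3014) = 729 + 60280 = 61009
√Δ = 247
n = [-(27) + √Δ] / (2·5) = (-27 + 247) / 10 = 220 / 10 = 22
(The negative root is discarded since n must be a positive integer.)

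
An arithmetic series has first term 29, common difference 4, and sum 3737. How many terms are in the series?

Using S = n/2 × [2a + (n-1)d]
3737 = n/2 × [2(29) + (n-1)(4)]
3737 = n/2 × [58 + 4n - 4]
7474 = n × [54 + 4n]
4n² + (54)n - 7474 = 0
Discriminant: Δ = (54)² - 4(4)(-7474) = 2916 + 119584 = 122500
√Δ = 350
n = [-(54) + √Δ] / (2·4) = (-54 + 350) / 8 = 296 / 8 = 37
(The negative root is discarded since n must be a positive integer.)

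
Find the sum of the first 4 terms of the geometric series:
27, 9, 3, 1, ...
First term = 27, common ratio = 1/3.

Sₙ = a(1 - rⁿ) / (1 - r)
S_4 = 27(1 - (1/3)^4) / (1 - (1/3))
S_4 = 27(1 - (1/81)) / (2/3)
S_4 = 40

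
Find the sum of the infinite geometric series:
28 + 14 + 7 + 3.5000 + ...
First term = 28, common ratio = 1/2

For |r| < 1, S = a / (1 - r)
S = 28 / (1 - (1/2))
S = 28 / (1/2)
S = 56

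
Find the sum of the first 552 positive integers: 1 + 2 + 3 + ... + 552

Formula: ∑k = n(n+1)/2
= 552×553/2
= 305256/2
= 152628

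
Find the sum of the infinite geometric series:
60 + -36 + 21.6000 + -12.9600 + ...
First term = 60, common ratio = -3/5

For |r| < 1, S = a / (1 - r)
S = 60 / (1 - (-3/5))
S = 60 / (8/5)
S = 75/2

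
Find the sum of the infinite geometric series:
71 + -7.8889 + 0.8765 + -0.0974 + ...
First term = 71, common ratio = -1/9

For |r| < 1, S = a / (1 - r)
S = 71 / (1 - (-1/9))
S = 71 / (10/9)
S = 639/10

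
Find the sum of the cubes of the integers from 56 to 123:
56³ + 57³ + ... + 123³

Use ∑_{k=1}^{n} k³ = [n(n+1)/2]², then subtract the first 55 terms.
∑_{k=1}^{123} k³ = [123×124/2]² = 7626² = 58155876
∑_{k=1}^{55} k³ = [55×56/2]² = 1540² = 2371600
∑_{k=56}^{123} k³ = 58155876 - 2371600 = 55784276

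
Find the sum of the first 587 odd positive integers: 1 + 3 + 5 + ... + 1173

Sum of first n odd numbers = n²
= 587²
= 344569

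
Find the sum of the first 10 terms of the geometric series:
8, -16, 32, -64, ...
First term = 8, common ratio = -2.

Sₙ = a(1 - rⁿ) / (1 - r)
S_10 = 8(1 - (-2)^10) / (1 - (-2))
S_10 = 8(1 - 1024) / (3)
S_10 = -2728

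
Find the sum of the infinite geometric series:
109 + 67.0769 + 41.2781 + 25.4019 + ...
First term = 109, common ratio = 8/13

For |r| < 1, S = a / (1 - r)
S = 109 / (1 - (8/13))
S = 109 / (5/13)
S = 1417/5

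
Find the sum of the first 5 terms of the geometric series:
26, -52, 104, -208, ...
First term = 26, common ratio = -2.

Sₙ = a(1 - rⁿ) / (1 - r)
S_5 = 26(1 - (-2)^5) / (1 - (-2))
S_5 = 26(1 - (-32)) / (3)
S_5 = 286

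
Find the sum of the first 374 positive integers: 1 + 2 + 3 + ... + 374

Formula: ∑k = n(n+1)/2
= 374×375/2
= 140250/2
= 70125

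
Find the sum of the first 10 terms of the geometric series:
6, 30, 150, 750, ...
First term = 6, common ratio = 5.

Sₙ = a(1 - rⁿ) / (1 - r)
S_10 = 6(1 - 5^10) / (1 - 5)
S_10 = 6(1 - 9765625) / (-4)
S_10 = 14648436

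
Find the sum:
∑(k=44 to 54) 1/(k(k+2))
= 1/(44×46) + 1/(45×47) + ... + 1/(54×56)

Partial fractions: 1/(k(k+2)) = (1/2)[1/k - 1/(k+2)]
Telescoping leaves the first two and last two terms:
= (1/2)[1/44 + 1/45 - 1/55 - 1/56]
= 247/55440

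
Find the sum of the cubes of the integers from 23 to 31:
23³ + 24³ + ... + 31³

Use ∑_{k=1}^{n} k³ = [n(n+1)/2]², then subtract the first 22 terms.
∑_{k=1}^{31} k³ = [31×32/2]² = 496² = 246016
∑_{k=1}^{22} k³ = [22×23/2]² = 253² = 64009
∑_{k=23}^{31} k³ = 246016 - 64009 = 182007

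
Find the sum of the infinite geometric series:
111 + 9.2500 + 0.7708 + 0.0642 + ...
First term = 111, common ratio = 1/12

For |r| < 1, S = a / (1 - r)
S = 111 / (1 - (1/12))
S = 111 / (11/12)
S = 1332/11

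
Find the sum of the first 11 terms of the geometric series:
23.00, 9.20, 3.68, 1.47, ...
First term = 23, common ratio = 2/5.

Sₙ = a(1 - rⁿ) / (1 - r)
S_11 = 23(1 - (2/5)^11) / (1 - (2/5))
S_11 = 23(1 - (2048/48828125)) / (3/5)
S_11 = 374333257/9765625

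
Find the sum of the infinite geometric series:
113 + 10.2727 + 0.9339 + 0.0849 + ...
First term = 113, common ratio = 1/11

For |r| < 1, S = a / (1 - r)
S = 113 / (1 - (1/11))
S = 113 / (10/11)
S = 1243/10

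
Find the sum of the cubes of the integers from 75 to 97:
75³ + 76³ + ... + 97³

Use ∑_{k=1}^{n} k³ = [n(n+1)/2]², then subtract the first 74 terms.
∑_{k=1}^{97} k³ = [97×98/2]² = 4753² = 22591009
∑_{k=1}^{74} k³ = [74×75/2]² = 2775² = 7700625
∑_{k=75}^{97} k³ = 22591009 - 7700625 = 14890384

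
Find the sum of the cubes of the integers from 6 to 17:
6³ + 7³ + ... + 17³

Use ∑_{k=1}^{n} k³ = [n(n+1)/2]², then subtract the first 5 terms.
∑_{k=1}^{17} k³ = [17×18/2]² = 153² = 23409
∑_{k=1}^{5} k³ = [5×6/2]² = 15² = 225
∑_{k=6}^{17} k³ = 23409 - 225 = 23184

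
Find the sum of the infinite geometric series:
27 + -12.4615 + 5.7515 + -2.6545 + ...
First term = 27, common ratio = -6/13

For |r| < 1, S = a / (1 - r)
S = 27 / (1 - (-6/13))
S = 27 / (19/13)
S = 351/19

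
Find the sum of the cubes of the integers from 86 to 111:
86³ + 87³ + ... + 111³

Use ∑_{k=1}^{n} k³ = [n(n+1)/2]², then subtract the first 85 terms.
∑_{k=1}^{111} k³ = [111×112/2]² = 6216² = 38638656
∑_{k=1}^{85} k³ = [85×86/2]² = 3655² = 13359025
∑_{k=86}^{111} k³ = 38638656 - 13359025 = 25279631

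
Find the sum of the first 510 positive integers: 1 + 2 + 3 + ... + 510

Formula: ∑k = n(n+1)/2
= 510×511/2
= 260610/2
= 130305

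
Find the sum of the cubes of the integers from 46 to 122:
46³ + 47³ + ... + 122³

Use ∑_{k=1}^{n} k³ = [n(n+1)/2]², then subtract the first 45 terms.
∑_{k=1}^{122} k³ = [122×123/2]² = 7503² = 56295009
∑_{k=1}^{45} k³ = [45×46/2]² = 1035² = 1071225
∑_{k=46}^{122} k³ = 56295009 - 1071225 = 55223784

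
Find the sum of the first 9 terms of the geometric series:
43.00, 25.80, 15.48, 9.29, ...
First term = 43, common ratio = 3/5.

Sₙ = a(1 - rⁿ) / (1 - r)
S_9 = 43(1 - (3/5)^9) / (1 - (3/5))
S_9 = 43(1 - (19683/1953125)) / (2/5)
S_9 = 41569003/390625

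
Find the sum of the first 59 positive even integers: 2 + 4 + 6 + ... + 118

Sum of first n even numbers = n(n+1)
= 59×60
= 3540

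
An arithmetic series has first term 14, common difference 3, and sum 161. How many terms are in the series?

Using S = n/2 × [2a + (n-1)d]
161 = n/2 × [2(14) + (n-1)(3)]
161 = n/2 × [28 + 3n - 3]
322 = n × [25 + 3n]
3n² + (25)n - 322 = 0
Discriminant: Δ = (25)² - 4(3)(-322) = 625 + 3864 = 4489
√Δ = 67
n = [-(25) + √Δ] / (2·3) = (-25 + 67) / 6 = 42 / 6 = 7
(The negative root is discarded since n must be a positive integer.)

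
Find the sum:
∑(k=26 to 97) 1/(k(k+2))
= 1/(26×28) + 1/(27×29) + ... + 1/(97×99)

Partial fractions: 1/(k(k+2)) = (1/2)[1/k - 1/(k+2)]
Telescoping leaves the first two and last two terms:
= (1/2)[1/26 + 1/27 - 1/98 - 1/99]
= 5221/189189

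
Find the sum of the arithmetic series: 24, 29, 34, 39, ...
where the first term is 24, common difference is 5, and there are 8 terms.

Sₙ = n/2 × (first + last)
Last term = a + (n-1)d = 24 + (8-1)×5 = 59
S_8 = 8/2 × (24 + 59)
S_8 = 8/2 × 83 = 332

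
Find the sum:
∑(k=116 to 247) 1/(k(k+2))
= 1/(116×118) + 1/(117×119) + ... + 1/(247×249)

Partial fractions: 1/(k(k+2)) = (1/2)[1/k - 1/(k+2)]
Telescoping leaves the first two and last two terms:
= (1/2)[1/116 + 1/117 - 1/248 - 1/249]
= 636911/139683024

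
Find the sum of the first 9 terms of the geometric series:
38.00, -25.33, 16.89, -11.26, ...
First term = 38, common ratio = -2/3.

Sₙ = a(1 - rⁿ) / (1 - r)
S_9 = 38(1 - (-2/3)^9) / (1 - (-2/3))
S_9 = 38(1 - (-512/19683)) / (5/3)
S_9 = 153482/6561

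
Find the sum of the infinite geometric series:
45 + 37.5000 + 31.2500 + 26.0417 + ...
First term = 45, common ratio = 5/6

For |r| < 1, S = a / (1 - r)
S = 45 / (1 - (5/6))
S = 45 / (1/6)
S = 270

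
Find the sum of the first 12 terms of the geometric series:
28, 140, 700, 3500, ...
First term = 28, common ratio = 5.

Sₙ = a(1 - rⁿ) / (1 - r)
S_12 = 28(1 - 5^12) / (1 - 5)
S_12 = 28(1 - 244140625) / (-4)
S_12 = 1708984368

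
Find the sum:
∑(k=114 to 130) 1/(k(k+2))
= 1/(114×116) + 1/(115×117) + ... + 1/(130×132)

Partial fractions: 1/(k(k+2)) = (1/2)[1/k - 1/(k+2)]
Telescoping leaves the first two and last two terms:
= (1/2)[1/114 + 1/115 - 1/131 - 1/132]
= 28441/25188680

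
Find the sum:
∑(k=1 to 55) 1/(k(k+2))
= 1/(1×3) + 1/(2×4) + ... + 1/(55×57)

Partial fractions: 1/(k(k+2)) = (1/2)[1/k - 1/(k+2)]
Telescoping leaves the first two and last two terms:
= (1/2)[1/1 + 1/2 - 1/56 - 1/57]
= 4675/6384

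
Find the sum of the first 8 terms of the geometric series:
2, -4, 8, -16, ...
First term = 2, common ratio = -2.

Sₙ = a(1 - rⁿ) / (1 - r)
S_8 = 2(1 - (-2)^8) / (1 - (-2))
S_8 = 2(1 - 256) / (3)
S_8 = -170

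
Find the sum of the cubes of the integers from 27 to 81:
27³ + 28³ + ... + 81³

Use ∑_{k=1}^{n} k³ = [n(n+1)/2]², then subtract the first 26 terms.
∑_{k=1}^{81} k³ = [81×82/2]² = 3321² = 11029041
∑_{k=1}^{26} k³ = [26×27/2]² = 351² = 123201
∑_{k=27}^{81} k³ = 11029041 - 123201 = 10905840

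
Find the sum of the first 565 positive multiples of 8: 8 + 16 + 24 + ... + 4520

Factor out 8: = 8(1 + 2 + ... + 565) = 8 × n(n+1)/2
= 8 × 565×566/2
= 8 × 159895
= 1279160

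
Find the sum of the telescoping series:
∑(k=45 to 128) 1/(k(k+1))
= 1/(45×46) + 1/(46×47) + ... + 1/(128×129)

Partial fractions: 1/(k(k+1)) = 1/k - 1/(k+1)
The series telescopes:
= (1/45 - 1/46) + (1/46 - 1/47) + ... + (1/128 - 1/129)
= 1/45 - 1/129
= 28/1935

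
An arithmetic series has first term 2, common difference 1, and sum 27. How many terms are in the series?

Using S = n/2 × [2a + (n-1)d]
27 = n/2 × [2(2) + (n-1)(1)]
27 = n/2 × [4 + 1n - 1]
54 = n × [3 + 1n]
1n² + (3)n - 54 = 0
Discriminant: Δ = (3)² - 4(1)(-54) = 9 + 216 = 225
√Δ = 15
n = [-(3) + √Δ] / (2·1) = (-3 + 15) / 2 = 12 / 2 = 6
(The negative root is discarded since n must be a positive integer.)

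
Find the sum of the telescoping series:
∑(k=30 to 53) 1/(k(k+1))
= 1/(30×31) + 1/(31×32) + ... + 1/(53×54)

Partial fractions: 1/(k(k+1)) = 1/k - 1/(k+1)
The series telescopes:
= (1/30 - 1/31) + (1/31 - 1/32) + ... + (1/53 - 1/54)
= 1/30 - 1/54
= 2/135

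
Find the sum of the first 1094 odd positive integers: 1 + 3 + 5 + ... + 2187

Sum of first n odd numbers = n²
= 1094²
= 1196836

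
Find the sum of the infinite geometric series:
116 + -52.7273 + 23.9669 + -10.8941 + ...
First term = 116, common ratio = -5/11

For |r| < 1, S = a / (1 - r)
S = 116 / (1 - (-5/11))
S = 116 / (16/11)
S = 319/4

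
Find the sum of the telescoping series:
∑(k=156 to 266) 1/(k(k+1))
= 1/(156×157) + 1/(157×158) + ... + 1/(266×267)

Partial fractions: 1/(k(k+1)) = 1/k - 1/(k+1)
The series telescopes:
= (1/156 - 1/157) + (1/157 - 1/158) + ... + (1/266 - 1/267)
= 1/156 - 1/267
= 37/13884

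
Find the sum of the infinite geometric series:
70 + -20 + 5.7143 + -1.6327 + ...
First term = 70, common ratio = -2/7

For |r| < 1, S = a / (1 - r)
S = 70 / (1 - (-2/7))
S = 70 / (9/7)
S = 490/9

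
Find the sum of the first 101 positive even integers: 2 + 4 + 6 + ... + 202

Sum of first n even numbers = n(n+1)
= 101×102
= 10302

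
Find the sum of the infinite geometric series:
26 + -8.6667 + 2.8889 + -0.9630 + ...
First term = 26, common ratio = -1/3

For |r| < 1, S = a / (1 - r)
S = 26 / (1 - (-1/3))
S = 26 / (4/3)
S = 39/2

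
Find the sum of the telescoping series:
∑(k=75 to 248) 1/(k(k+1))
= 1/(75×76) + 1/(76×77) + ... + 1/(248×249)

Partial fractions: 1/(k(k+1)) = 1/k - 1/(k+1)
The series telescopes:
= (1/75 - 1/76) + (1/76 - 1/77) + ... + (1/248 - 1/249)
= 1/75 - 1/249
= 58/6225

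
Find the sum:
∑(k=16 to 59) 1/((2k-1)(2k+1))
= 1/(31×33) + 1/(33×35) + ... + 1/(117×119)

Partial fractions: 1/((2k-1)(2k+1)) = (1/2)[1/(2k-1) - 1/(2k+1)]
The series telescopes:
= (1/2)[1/31 - 1/119]
= 44/3689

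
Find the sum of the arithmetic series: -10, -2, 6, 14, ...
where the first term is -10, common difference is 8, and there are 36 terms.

Sₙ = n/2 × (first + last)
Last term = a + (n-1)d = -10 + (36-1)×8 = 270
S_36 = 36/2 × (-10 + 270)
S_36 = 36/2 × 260 = 4680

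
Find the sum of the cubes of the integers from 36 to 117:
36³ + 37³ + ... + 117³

Use ∑_{k=1}^{n} k³ = [n(n+1)/2]², then subtract the first 35 terms.
∑_{k=1}^{117} k³ = [117×118/2]² = 6903² = 47651409
∑_{k=1}^{35} k³ = [35×36/2]² = 630² = 396900
∑_{k=36}^{117} k³ = 47651409 - 396900 = 47254509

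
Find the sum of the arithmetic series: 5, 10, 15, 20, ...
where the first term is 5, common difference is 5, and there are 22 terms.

Sₙ = n/2 × (first + last)
Last term = a + (n-1)d = 5 + (22-1)×5 = 110
S_22 = 22/2 × (5 + 110)
S_22 = 22/2 × 115 = 1265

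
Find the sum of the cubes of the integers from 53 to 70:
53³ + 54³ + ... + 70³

Use ∑_{k=1}^{n} k³ = [n(n+1)/2]², then subtract the first 52 terms.
∑_{k=1}^{70} k³ = [70×71/2]² = 2485² = 6175225
∑_{k=1}^{52} k³ = [52×53/2]² = 1378² = 1898884
∑_{k=53}^{70} k³ = 6175225 - 1898884 = 4276341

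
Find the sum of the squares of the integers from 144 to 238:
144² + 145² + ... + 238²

Use ∑_{k=1}^{n} k² = n(n+1)(2n+1)/6, then subtract the first 143 terms.
∑_{k=1}^{238} k² = 238×239×477/6 = 4522119
∑_{k=1}^{143} k² = 143×144×287/6 = 984984
∑_{k=144}^{238} k² = 4522119 - 984984 = 3537135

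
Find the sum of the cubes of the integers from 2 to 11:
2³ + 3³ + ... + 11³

Use ∑_{k=1}^{n} k³ = [n(n+1)/2]², then subtract the first 1 terms.
∑_{k=1}^{11} k³ = [11×12/2]² = 66² = 4356
∑_{k=1}^{1} k³ = [1×2/2]² = 1² = 1
∑_{k=2}^{11} k³ = 4356 - 1 = 4355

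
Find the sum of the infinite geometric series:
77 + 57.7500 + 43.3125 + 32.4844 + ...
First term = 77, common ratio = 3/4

For |r| < 1, S = a / (1 - r)
S = 77 / (1 - (3/4))
S = 77 / (1/4)
S = 308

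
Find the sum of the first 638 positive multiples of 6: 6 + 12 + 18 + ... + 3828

Factor out 6: = 6(1 + 2 + ... + 638) = 6 × n(n+1)/2
= 6 × 638×639/2
= 6 × 203841
= 1223046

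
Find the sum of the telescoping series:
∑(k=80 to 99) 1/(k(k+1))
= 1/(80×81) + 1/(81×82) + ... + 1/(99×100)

Partial fractions: 1/(k(k+1)) = 1/k - 1/(k+1)
The series telescopes:
= (1/80 - 1/81) + (1/81 - 1/82) + ... + (1/99 - 1/100)
= 1/80 - 1/100
= 1/400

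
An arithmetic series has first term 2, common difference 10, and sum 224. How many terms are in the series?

Using S = n/2 × [2a + (n-1)d]
224 = n/2 × [2(2) + (n-1)(10)]
224 = n/2 × [4 + 10n - 10]
448 = n × [-6 + 10n]
10n² + (-6)n - 448 = 0
Discriminant: Δ = (-6)² - 4(10)(-448) = 36 + 17920 = 17956
√Δ = 134
n = [-(-6) + √Δ] / (2·10) = (6 + 134) / 20 = 140 / 20 = 7
(The negative root is discarded since n must be a positive integer.)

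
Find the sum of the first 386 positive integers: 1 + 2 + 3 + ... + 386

Formula: ∑k = n(n+1)/2
= 386×387/2
= 149382/2
= 74691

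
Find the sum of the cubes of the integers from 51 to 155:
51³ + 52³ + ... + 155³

Use ∑_{k=1}^{n} k³ = [n(n+1)/2]², then subtract the first 50 terms.
∑_{k=1}^{155} k³ = [155×156/2]² = 12090² = 146168100
∑_{k=1}^{50} k³ = [50×51/2]² = 1275² = 1625625
∑_{k=51}^{155} k³ = 146168100 - 1625625 = 144542475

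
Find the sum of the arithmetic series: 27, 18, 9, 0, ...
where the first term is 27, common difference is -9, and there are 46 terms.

Sₙ = n/2 × (first + last)
Last term = a + (n-1)d = 27 + (46-1)×(-9) = -378
S_46 = 46/2 × (27 + (-378))
S_46 = 46/2 × (-351) = -8073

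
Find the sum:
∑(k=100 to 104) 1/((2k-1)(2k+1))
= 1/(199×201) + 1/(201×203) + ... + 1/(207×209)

Partial fractions: 1/((2k-1)(2k+1)) = (1/2)[1/(2k-1) - 1/(2k+1)]
The series telescopes:
= (1/2)[1/199 - 1/209]
= 5/41591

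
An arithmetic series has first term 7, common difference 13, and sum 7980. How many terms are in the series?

Using S = n/2 × [2a + (n-1)d]
7980 = n/2 × [2(7) + (n-1)(13)]
7980 = n/2 × [14 + 13n - 13]
15960 = n × [1 + 13n]
13n² + (1)n - 15960 = 0
Discriminant: Δ = (1)² - 4(13)(-15960) = 1 + 829920 = 829921
√Δ = 911
n = [-(1) + √Δ] / (2·13) = (-1 + 911) / 26 = 910 / 26 = 35
(The negative root is discarded since n must be a positive integer.)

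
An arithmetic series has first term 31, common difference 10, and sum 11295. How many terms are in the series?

Using S = n/2 × [2a + (n-1)d]
11295 = n/2 × [2(31) + (n-1)(10)]
11295 = n/2 × [62 + 10n - 10]
22590 = n × [52 + 10n]
10n² + (52)n - 22590 = 0
Discriminant: Δ = (52)² - 4(10)(-22590) = 2704 + 903600 = 906304
√Δ = 952
n = [-(52) + √Δ] / (2·10) = (-52 + 952) / 20 = 900 / 20 = 45
(The negative root is discarded since n must be a positive integer.)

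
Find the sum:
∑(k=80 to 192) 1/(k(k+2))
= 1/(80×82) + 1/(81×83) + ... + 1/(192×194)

Partial fractions: 1/(k(k+2)) = (1/2)[1/k - 1/(k+2)]
Telescoping leaves the first two and last two terms:
= (1/2)[1/80 + 1/81 - 1/193 - 1/194]
= 1760201/242624160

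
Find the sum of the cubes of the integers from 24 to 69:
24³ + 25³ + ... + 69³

Use ∑_{k=1}^{n} k³ = [n(n+1)/2]², then subtract the first 23 terms.
∑_{k=1}^{69} k³ = [69×70/2]² = 2415² = 5832225
∑_{k=1}^{23} k³ = [23×24/2]² = 276² = 76176
∑_{k=24}^{69} k³ = 5832225 - 76176 = 5756049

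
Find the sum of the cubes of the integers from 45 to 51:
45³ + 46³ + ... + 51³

Use ∑_{k=1}^{n} k³ = [n(n+1)/2]², then subtract the first 44 terms.
∑_{k=1}^{51} k³ = [51×52/2]² = 1326² = 1758276
∑_{k=1}^{44} k³ = [44×45/2]² = 990² = 980100
∑_{k=45}^{51} k³ = 1758276 - 980100 = 778176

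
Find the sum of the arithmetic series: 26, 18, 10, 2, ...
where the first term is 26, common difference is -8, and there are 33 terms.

Sₙ = n/2 × (first + last)
Last term = a + (n-1)d = 26 + (33-1)×(-8) = -230
S_33 = 33/2 × (26 + (-230))
S_33 = 33/2 × (-204) = -3366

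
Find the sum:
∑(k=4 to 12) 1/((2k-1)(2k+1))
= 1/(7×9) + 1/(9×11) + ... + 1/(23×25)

Partial fractions: 1/((2k-1)(2k+1)) = (1/2)[1/(2k-1) - 1/(2k+1)]
The series telescopes:
= (1/2)[1/7 - 1/25]
= 9/175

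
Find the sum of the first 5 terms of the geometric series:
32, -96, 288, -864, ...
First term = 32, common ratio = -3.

Sₙ = a(1 - rⁿ) / (1 - r)
S_5 = 32(1 - (-3)^5) / (1 - (-3))
S_5 = 32(1 - (-243)) / (4)
S_5 = 1952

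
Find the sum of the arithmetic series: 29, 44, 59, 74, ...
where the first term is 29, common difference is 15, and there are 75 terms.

Sₙ = n/2 × (first + last)
Last term = a + (n-1)d = 29 + (75-1)×15 = 1139
S_75 = 75/2 × (29 + 1139)
S_75 = 75/2 × 1168 = 43800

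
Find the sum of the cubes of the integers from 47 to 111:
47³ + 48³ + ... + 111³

Use ∑_{k=1}^{n} k³ = [n(n+1)/2]², then subtract the first 46 terms.
∑_{k=1}^{111} k³ = [111×112/2]² = 6216² = 38638656
∑_{k=1}^{46} k³ = [46×47/2]² = 1081² = 1168561
∑_{k=47}^{111} k³ = 38638656 - 1168561 = 37470095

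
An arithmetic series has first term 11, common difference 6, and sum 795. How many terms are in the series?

Using S = n/2 × [2a + (n-1)d]
795 = n/2 × [2(11) + (n-1)(6)]
795 = n/2 × [22 + 6n - 6]
1590 = n × [16 + 6n]
6n² + (16)n - 1590 = 0
Discriminant: Δ = (16)² - 4(6)(-1590) = 256 + 38160 = 38416
√Δ = 196
n = [-(16) + √Δ] / (2·6) = (-16 + 196) / 12 = 180 / 12 = 15
(The negative root is discarded since n must be a positive integer.)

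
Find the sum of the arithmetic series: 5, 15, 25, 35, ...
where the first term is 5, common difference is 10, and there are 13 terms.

Sₙ = n/2 × (first + last)
Last term = a + (n-1)d = 5 + (13-1)×10 = 125
S_13 = 13/2 × (5 + 125)
S_13 = 13/2 × 130 = 845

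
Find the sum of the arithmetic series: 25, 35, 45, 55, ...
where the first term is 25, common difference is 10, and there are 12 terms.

Sₙ = n/2 × (first + last)
Last term = a + (n-1)d = 25 + (12-1)×10 = 135
S_12 = 12/2 × (25 + 135)
S_12 = 12/2 × 160 = 960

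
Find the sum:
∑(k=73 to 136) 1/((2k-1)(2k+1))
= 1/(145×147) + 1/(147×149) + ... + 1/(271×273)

Partial fractions: 1/((2k-1)(2k+1)) = (1/2)[1/(2k-1) - 1/(2k+1)]
The series telescopes:
= (1/2)[1/145 - 1/273]
= 64/39585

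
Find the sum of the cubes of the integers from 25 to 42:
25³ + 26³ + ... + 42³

Use ∑_{k=1}^{n} k³ = [n(n+1)/2]², then subtract the first 24 terms.
∑_{k=1}^{42} k³ = [42×43/2]² = 903² = 815409
∑_{k=1}^{24} k³ = [24×25/2]² = 300² = 90000
∑_{k=25}^{42} k³ = 815409 - 90000 = 725409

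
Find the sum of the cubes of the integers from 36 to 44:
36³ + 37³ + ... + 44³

Use ∑_{k=1}^{n} k³ = [n(n+1)/2]², then subtract the first 35 terms.
∑_{k=1}^{44} k³ = [44×45/2]² = 990² = 980100
∑_{k=1}^{35} k³ = [35×36/2]² = 630² = 396900
∑_{k=36}^{44} k³ = 980100 - 396900 = 583200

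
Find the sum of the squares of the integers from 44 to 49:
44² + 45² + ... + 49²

Use ∑_{k=1}^{n} k² = n(n+1)(2n+1)/6, then subtract the first 43 terms.
∑_{k=1}^{49} k² = 49×50×99/6 = 40425
∑_{k=1}^{43} k² = 43×44×87/6 = 27434
∑_{k=44}^{49} k² = 40425 - 27434 = 12991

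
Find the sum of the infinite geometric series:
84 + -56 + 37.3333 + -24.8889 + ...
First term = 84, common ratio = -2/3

For |r| < 1, S = a / (1 - r)
S = 84 / (1 - (-2/3))
S = 84 / (5/3)
S = 252/5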